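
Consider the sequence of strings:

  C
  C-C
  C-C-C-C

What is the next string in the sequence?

Every step duplicates the string with '-' between the halves.
One more doubling of C-C-C-C gives the answer.

C-C-C-C-C-C-C-C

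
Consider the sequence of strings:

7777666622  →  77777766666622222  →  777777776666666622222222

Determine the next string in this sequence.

Each string has the form 7^{2n+2} 6^{2n+2} 2^{3n-1} (n = 1, 2, …).
For the next term, n = 4, so the run lengths are 10, 10, 11.

7777777777666666666622222222222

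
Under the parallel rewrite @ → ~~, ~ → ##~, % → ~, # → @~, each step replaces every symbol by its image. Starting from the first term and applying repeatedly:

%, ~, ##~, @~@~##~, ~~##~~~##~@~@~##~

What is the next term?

##~##~@~@~##~##~##~@~@~##~~~##~~~##~@~@~##~

φ(~~##~~~##~@~@~##~) expands symbol-by-symbol to ##~ ##~ @~ @~ ##~ ##~ ##~ @~ @~ ##~ ~~ ##~ ~~ ##~ @~ @~ ##~; joining the 17 pieces gives the next term.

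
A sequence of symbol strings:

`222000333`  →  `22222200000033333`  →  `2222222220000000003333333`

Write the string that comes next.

Term n consists of 3n 2's, followed by 3n 0's, followed by 2n+1 3's (n = 1, 2, …).
At n = 4 the blocks have lengths 12, 12, 9.

222222222222000000000000333333333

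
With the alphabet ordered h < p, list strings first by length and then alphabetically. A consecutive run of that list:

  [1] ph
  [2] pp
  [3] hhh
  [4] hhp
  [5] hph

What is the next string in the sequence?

Find the rightmost character of hph below p, bump it to the next letter, and reset everything to its right to h.

hpp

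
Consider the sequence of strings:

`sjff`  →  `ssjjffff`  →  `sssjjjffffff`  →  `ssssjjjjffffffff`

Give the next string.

sssssjjjjjffffffffff

Term n consists of n s's, followed by n j's, followed by 2n f's (n = 1, 2, …).
At n = 5 the blocks have lengths 5, 5, 10.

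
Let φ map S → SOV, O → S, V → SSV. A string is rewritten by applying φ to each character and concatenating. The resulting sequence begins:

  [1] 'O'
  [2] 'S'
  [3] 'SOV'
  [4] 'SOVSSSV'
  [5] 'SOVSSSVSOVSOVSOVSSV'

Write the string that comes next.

Replace each of the 19 characters of SOVSSSVSOVSOVSOVSSV in place — SOV S SSV SOV SOV SOV SSV SOV S SSV SOV S SSV SOV S SSV SOV SOV SSV — and concatenate.

SOVSSSVSOVSOVSOVSSVSOVSSSVSOVSSSVSOVSSSVSOVSOVSSV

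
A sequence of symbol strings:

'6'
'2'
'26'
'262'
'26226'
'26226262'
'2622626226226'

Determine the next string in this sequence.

From term 3 onward, concatenate the last term with the second-to-last: 2·6 = 26, 26·2 = 262, …
So term 8 is 2622626226226·26226262.

262262622622626226262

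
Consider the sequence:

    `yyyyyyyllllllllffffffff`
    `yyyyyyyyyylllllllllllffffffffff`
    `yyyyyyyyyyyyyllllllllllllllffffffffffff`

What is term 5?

yyyyyyyyyyyyyyyyyyyllllllllllllllllllllffffffffffffffff

Term n consists of 3n-2 y's, followed by 3n-1 l's, followed by 2n+2 f's, where the shown terms are n = 3, 4, 5.
Setting n = 7 gives 19, 20, 16 characters in each block.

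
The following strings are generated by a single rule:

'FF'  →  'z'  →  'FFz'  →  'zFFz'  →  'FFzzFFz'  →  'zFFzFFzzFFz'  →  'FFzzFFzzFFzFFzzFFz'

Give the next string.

Each term (from the third on) is the two preceding terms concatenated in order: term 3 = FF·z = FFz.
Continuing: zFFzFFzzFFz · FFzzFFzzFFzFFzzFFz gives term 8.

zFFzFFzzFFzFFzzFFzzFFzFFzzFFz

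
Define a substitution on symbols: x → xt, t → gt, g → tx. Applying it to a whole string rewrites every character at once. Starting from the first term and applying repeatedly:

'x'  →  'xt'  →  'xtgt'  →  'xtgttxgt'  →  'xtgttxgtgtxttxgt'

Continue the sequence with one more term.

xtgttxgtgtxttxgttxgtxtgtgtxttxgt

φ(xtgttxgtgtxttxgt) expands symbol-by-symbol to xt gt tx gt gt xt tx gt tx gt xt gt gt xt tx gt; joining the 16 pieces gives the next term.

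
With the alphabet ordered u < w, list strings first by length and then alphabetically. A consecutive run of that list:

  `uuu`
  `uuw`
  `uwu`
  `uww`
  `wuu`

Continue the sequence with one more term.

Treat wuu as a base-2 numeral over the given alphabet and add one, carrying through any trailing w's.

wuw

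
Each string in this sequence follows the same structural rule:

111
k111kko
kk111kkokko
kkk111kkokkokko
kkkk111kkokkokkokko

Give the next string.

kkkkk111kkokkokkokkokko

Each term wraps the previous one in k on the left and kko on the right.
One more step from kkkk111kkokkokkokko gives the answer.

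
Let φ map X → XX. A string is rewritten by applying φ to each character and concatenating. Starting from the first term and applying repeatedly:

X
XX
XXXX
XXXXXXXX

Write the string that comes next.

Apply φ to XXXXXXXX symbol by symbol: X→XX, X→XX, X→XX, X→XX, X→XX, X→XX, X→XX, X→XX; joined: XX XX XX XX XX XX XX XX.

XXXXXXXXXXXXXXXX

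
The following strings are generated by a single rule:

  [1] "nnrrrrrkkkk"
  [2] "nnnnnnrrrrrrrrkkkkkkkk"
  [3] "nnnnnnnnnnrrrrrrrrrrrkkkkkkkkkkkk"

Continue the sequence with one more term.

Each string has the form n^{4n-2} r^{3n+2} k^{4n} (n = 1, 2, …).
At n = 4 the blocks have lengths 14, 14, 16.

nnnnnnnnnnnnnnrrrrrrrrrrrrrrkkkkkkkkkkkkkkkk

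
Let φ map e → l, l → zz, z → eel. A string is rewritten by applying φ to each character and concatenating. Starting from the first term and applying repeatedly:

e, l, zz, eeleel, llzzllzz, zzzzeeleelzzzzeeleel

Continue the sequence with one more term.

Rewriting the 20 symbols of zzzzeeleelzzzzeeleel one by one yields eel eel eel eel l l zz l l zz eel eel eel eel l l zz l l zz; concatenated:

eeleeleeleelllzzllzzeeleeleeleelllzzllzz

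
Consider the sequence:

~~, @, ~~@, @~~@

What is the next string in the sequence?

From term 3 onward, concatenate the second-to-last term with the last: ~~·@ = ~~@, @·~~@ = @~~@, …
So term 5 is ~~@·@~~@.

~~@@~~@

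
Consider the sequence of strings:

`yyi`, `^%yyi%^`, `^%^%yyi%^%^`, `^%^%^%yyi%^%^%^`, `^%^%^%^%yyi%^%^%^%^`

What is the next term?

s(k+1) = ^%·s(k)·%^, so each term gains ^% as a prefix and %^ as a suffix.
So the next term is ^%·^%^%^%^%yyi%^%^%^%^·%^.

^%^%^%^%^%yyi%^%^%^%^%^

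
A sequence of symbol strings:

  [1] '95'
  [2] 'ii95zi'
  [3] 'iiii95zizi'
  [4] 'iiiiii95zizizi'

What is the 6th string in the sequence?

iiiiiiiiii95zizizizizi

Every step adds ii to the front and zi to the end of the previous string.
From iiiiii95zizizi, 2 further steps: iiiiii95zizizi → iiiiiiii95zizizizi → (answer).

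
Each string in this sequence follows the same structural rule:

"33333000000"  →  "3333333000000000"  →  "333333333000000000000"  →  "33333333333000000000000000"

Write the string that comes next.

Reading off run lengths: 3 runs 5, 7, 9, 11; 0 runs 6, 9, 12, 15 — each is linear in n, where the shown terms are n = 2, 3, 4, 5.
For the next term, n = 6, so the run lengths are 13, 18.

3333333333333000000000000000000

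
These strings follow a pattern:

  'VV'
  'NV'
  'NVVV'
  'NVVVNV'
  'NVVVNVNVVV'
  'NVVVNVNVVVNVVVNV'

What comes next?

From term 3 onward, concatenate the last term with the second-to-last: NV·VV = NVVV, NVVV·NV = NVVVNV, …
So term 7 is NVVVNVNVVVNVVVNV·NVVVNVNVVV.

NVVVNVNVVVNVVVNVNVVVNVNVVV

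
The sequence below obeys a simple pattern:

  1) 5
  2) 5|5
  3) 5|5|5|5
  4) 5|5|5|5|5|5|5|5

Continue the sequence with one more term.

5|5|5|5|5|5|5|5|5|5|5|5|5|5|5|5

Every step duplicates the string with '|' between the halves.
So the next term is two copies of 5|5|5|5|5|5|5|5 with '|' between the halves.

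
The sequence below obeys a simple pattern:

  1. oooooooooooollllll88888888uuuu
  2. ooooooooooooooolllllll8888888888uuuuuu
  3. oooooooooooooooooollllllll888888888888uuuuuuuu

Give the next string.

Term n consists of 3n+3 o's, followed by n+3 l's, followed by 2n+2 8's, followed by 2n-2 u's, where the shown terms are n = 3, 4, 5.
Setting n = 6 gives 21, 9, 14, 10 characters in each block.

ooooooooooooooooooooolllllllll88888888888888uuuuuuuuuu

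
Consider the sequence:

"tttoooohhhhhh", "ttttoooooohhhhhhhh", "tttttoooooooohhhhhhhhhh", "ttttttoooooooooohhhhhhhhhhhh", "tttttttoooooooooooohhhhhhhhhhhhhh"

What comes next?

ttttttttoooooooooooooohhhhhhhhhhhhhhhh

Each string has the form t^{n+1} o^{2n} h^{2n+2}, where the shown terms are n = 2, 3, 4, 5, 6.
At n = 7 the blocks have lengths 8, 14, 16.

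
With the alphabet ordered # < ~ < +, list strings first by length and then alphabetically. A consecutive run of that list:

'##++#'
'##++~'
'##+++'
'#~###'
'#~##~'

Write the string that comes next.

#~##+

Treat #~##~ as a base-3 numeral over the given alphabet and add one, carrying through any trailing +'s.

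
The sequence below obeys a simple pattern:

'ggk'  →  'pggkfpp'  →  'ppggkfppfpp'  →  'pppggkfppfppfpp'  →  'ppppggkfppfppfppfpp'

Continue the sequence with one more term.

Each term wraps the previous one in p on the left and fpp on the right.
One more step from ppppggkfppfppfppfpp gives the answer.

pppppggkfppfppfppfppfpp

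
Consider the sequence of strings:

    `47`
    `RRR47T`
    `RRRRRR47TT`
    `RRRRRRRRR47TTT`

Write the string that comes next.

RRRRRRRRRRRR47TTTT

s(k+1) = RRR·s(k)·T, so each term gains RRR as a prefix and T as a suffix.
One more step from RRRRRRRRR47TTT gives the answer.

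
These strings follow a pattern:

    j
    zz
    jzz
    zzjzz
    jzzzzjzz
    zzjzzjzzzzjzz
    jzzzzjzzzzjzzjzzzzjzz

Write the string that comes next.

This is a Fibonacci-style word recurrence s(k) = s(k−2)·s(k−1): e.g. j·zz = jzz.
The next term joins zzjzzjzzzzjzz and jzzzzjzzzzjzzjzzzzjzz.

zzjzzjzzzzjzzjzzzzjzzzzjzzjzzzzjzz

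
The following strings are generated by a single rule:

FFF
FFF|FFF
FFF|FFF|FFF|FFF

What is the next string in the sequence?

Each string is two copies of the previous one joined by '|'.
One more doubling of FFF|FFF|FFF|FFF gives the answer.

FFF|FFF|FFF|FFF|FFF|FFF|FFF|FFF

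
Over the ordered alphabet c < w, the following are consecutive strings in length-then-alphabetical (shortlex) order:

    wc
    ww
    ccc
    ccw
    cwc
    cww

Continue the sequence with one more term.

Treat cww as a base-2 numeral over the given alphabet and add one, carrying through any trailing w's.

wcc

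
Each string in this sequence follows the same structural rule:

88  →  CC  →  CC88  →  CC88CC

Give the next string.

This is a Fibonacci-style word recurrence s(k) = s(k−1)·s(k−2): e.g. CC·88 = CC88.
Continuing: CC88CC · CC88 gives term 5.

CC88CCCC88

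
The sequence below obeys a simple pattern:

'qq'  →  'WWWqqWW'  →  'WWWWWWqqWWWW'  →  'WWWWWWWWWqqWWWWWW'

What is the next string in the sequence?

Every step adds WWW to the front and WW to the end of the previous string.
One more step from WWWWWWWWWqqWWWWWW gives the answer.

WWWWWWWWWWWWqqWWWWWWWW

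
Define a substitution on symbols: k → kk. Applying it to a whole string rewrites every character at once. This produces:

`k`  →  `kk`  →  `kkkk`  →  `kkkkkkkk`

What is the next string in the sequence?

kkkkkkkkkkkkkkkk

Rewriting each symbol of kkkkkkkk: k→kk, k→kk, k→kk, k→kk, k→kk, k→kk, k→kk, k→kk, which concatenates to kk kk kk kk kk kk kk kk.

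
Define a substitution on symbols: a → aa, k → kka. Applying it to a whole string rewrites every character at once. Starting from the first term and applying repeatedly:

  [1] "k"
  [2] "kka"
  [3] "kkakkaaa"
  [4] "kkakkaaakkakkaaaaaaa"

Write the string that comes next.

φ(kkakkaaakkakkaaaaaaa) expands symbol-by-symbol to kka kka aa kka kka aa aa aa kka kka aa kka kka aa aa aa aa aa aa aa; joining the 20 pieces gives the next term.

kkakkaaakkakkaaaaaaakkakkaaakkakkaaaaaaaaaaaaaaa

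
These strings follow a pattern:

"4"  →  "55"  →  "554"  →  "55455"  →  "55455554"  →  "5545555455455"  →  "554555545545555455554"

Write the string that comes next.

5545555455455554555545545555455455

This is a Fibonacci-style word recurrence s(k) = s(k−1)·s(k−2): e.g. 55·4 = 554.
The next term joins 554555545545555455554 and 5545555455455.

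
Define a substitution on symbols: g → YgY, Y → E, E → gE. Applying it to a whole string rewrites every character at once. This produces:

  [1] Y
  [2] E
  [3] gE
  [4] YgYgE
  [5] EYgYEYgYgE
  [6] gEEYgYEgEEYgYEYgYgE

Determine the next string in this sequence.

YgYgEgEEYgYEgEYgYgEgEEYgYEgEEYgYEYgYgE

Replace each of the 19 characters of gEEYgYEgEEYgYEYgYgE in place — YgY gE gE E YgY E gE YgY gE gE E YgY E gE E YgY E YgY gE — and concatenate.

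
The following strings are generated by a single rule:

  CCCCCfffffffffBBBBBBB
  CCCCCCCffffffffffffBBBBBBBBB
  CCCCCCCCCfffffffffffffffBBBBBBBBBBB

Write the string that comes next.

CCCCCCCCCCCffffffffffffffffffBBBBBBBBBBBBB

Term n consists of 2n-1 C's, followed by 3n f's, followed by 2n+1 B's, where the shown terms are n = 3, 4, 5.
At n = 6 the blocks have lengths 11, 18, 13.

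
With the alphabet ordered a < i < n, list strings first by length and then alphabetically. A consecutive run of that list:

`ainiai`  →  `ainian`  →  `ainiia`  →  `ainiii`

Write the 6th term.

ainina

Stepping forward 2 times from ainiii: ainiii → ainiin, then the target.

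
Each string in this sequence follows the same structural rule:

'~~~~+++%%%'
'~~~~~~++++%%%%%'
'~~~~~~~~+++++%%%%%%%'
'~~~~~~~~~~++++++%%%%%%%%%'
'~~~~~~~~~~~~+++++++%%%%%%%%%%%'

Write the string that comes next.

~~~~~~~~~~~~~~++++++++%%%%%%%%%%%%%

Reading off run lengths: ~ runs 4, 6, 8, 10, 12; + runs 3, 4, 5, 6, 7; % runs 3, 5, 7, 9, 11 — each is linear in n, where the shown terms are n = 2, 3, 4, 5, 6.
Setting n = 7 gives 14, 8, 13 characters in each block.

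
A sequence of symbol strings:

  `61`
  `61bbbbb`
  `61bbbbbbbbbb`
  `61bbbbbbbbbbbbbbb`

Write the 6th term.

61bbbbbbbbbbbbbbbbbbbbbbbbb

Each term is the previous one with bbbbb appended.
From 61bbbbbbbbbbbbbbb, 2 further steps: 61bbbbbbbbbbbbbbb → 61bbbbbbbbbbbbbbbbbbbb → (answer).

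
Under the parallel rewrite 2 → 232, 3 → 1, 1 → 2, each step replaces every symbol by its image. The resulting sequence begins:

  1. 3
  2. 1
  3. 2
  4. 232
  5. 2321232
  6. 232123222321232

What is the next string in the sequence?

φ(232123222321232) expands symbol-by-symbol to 232 1 232 2 232 1 232 232 232 1 232 2 232 1 232; joining the 15 pieces gives the next term.

232123222321232232232123222321232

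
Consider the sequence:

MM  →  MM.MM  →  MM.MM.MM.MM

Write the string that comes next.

s(k+1) = s(k)·.·s(k) — each term doubles the last with '.' between the halves.
Doubling MM.MM.MM.MM with '.' between the halves:

MM.MM.MM.MM.MM.MM.MM.MM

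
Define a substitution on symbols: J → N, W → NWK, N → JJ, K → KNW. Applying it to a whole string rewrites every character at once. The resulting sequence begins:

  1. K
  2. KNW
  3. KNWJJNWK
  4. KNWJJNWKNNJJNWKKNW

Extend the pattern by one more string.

Replace each of the 18 characters of KNWJJNWKNNJJNWKKNW in place — KNW JJ NWK N N JJ NWK KNW JJ JJ N N JJ NWK KNW KNW JJ NWK — and concatenate.

KNWJJNWKNNJJNWKKNWJJJJNNJJNWKKNWKNWJJNWK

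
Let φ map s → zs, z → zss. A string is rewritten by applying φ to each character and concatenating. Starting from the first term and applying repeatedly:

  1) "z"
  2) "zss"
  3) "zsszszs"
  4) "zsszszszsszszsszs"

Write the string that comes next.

φ(zsszszszsszszsszs) expands symbol-by-symbol to zss zs zs zss zs zss zs zss zs zs zss zs zss zs zs zss zs; joining the 17 pieces gives the next term.

zsszszszsszszsszszsszszszsszszsszszszsszs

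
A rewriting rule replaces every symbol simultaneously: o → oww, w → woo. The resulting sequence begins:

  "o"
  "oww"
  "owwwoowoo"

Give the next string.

Expanding owwwoowoo: o→oww, w→woo, w→woo, w→woo, o→oww, o→oww, w→woo, o→oww, o→oww. Concatenated: oww woo woo woo oww oww woo oww oww.

owwwoowoowooowwowwwooowwoww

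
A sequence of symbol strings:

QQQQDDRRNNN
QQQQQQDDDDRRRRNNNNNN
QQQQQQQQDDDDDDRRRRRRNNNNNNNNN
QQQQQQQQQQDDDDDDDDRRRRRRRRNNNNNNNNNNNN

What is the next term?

Each string has the form Q^{2n+2} D^{2n} R^{2n} N^{3n} (n = 1, 2, …).
At n = 5 the blocks have lengths 12, 10, 10, 15.

QQQQQQQQQQQQDDDDDDDDDDRRRRRRRRRRNNNNNNNNNNNNNNN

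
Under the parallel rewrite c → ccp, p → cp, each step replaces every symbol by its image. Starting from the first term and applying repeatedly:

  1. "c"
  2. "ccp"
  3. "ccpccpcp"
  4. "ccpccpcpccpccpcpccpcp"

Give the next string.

Rewriting the 21 symbols of ccpccpcpccpccpcpccpcp one by one yields ccp ccp cp ccp ccp cp ccp cp ccp ccp cp ccp ccp cp ccp cp ccp ccp cp ccp cp; concatenated:

ccpccpcpccpccpcpccpcpccpccpcpccpccpcpccpcpccpccpcpccpcp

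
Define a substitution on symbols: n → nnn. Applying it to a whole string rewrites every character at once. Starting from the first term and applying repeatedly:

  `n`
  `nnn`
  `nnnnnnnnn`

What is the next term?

Rewriting each symbol of nnnnnnnnn: n→nnn, n→nnn, n→nnn, n→nnn, n→nnn, n→nnn, n→nnn, n→nnn, n→nnn, which concatenates to nnn nnn nnn nnn nnn nnn nnn nnn nnn.

nnnnnnnnnnnnnnnnnnnnnnnnnnn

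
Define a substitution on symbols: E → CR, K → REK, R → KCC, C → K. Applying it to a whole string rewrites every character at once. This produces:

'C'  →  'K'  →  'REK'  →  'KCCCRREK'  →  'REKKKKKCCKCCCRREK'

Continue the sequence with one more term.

φ(REKKKKKCCKCCCRREK) expands symbol-by-symbol to KCC CR REK REK REK REK REK K K REK K K K KCC KCC CR REK; joining the 17 pieces gives the next term.

KCCCRREKREKREKREKREKKKREKKKKKCCKCCCRREK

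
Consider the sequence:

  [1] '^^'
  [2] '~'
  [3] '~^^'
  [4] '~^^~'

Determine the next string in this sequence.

~^^~~^^

From term 3 onward, concatenate the last term with the second-to-last: ~·^^ = ~^^, ~^^·~ = ~^^~, …
So term 5 is ~^^~·~^^.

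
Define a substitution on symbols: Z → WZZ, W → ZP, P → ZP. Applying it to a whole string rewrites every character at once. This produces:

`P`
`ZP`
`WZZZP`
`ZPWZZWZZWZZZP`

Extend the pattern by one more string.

Rewriting the 13 symbols of ZPWZZWZZWZZZP one by one yields WZZ ZP ZP WZZ WZZ ZP WZZ WZZ ZP WZZ WZZ WZZ ZP; concatenated:

WZZZPZPWZZWZZZPWZZWZZZPWZZWZZWZZZP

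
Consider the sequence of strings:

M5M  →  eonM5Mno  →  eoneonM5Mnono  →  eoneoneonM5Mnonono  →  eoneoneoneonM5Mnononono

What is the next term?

s(k+1) = eon·s(k)·no, so each term gains eon as a prefix and no as a suffix.
One more step from eoneoneoneonM5Mnononono gives the answer.

eoneoneoneoneonM5Mnonononono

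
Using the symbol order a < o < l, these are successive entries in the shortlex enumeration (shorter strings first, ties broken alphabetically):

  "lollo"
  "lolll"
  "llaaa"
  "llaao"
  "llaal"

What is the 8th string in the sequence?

llaol

Stepping forward 3 times from llaal: llaal → llaoa → llaoo, then the target.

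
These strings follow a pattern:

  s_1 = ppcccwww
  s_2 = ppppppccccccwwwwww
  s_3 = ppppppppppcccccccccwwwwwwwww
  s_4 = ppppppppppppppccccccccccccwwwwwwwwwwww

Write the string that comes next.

Term n consists of 4n-2 p's, followed by 3n c's, followed by 3n w's (n = 1, 2, …).
Setting n = 5 gives 18, 15, 15 characters in each block.

ppppppppppppppppppcccccccccccccccwwwwwwwwwwwwwww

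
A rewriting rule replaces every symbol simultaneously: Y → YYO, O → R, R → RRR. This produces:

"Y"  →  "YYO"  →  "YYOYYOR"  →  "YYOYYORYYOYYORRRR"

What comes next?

Applying the rule to each of the 17 symbols of YYOYYORYYOYYORRRR gives the pieces YYO YYO R YYO YYO R RRR YYO YYO R YYO YYO R RRR RRR RRR RRR, which concatenate to the answer.

YYOYYORYYOYYORRRRYYOYYORYYOYYORRRRRRRRRRRRR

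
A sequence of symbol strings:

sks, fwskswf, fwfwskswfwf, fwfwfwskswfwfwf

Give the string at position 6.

fwfwfwfwfwskswfwfwfwfwf

Each term wraps the previous one in fw on the left and wf on the right.
From fwfwfwskswfwfwf, 2 further steps: fwfwfwskswfwfwf → fwfwfwfwskswfwfwfwf → (answer).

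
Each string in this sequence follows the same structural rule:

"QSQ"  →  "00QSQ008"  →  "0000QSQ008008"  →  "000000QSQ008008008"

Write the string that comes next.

Every step adds 00 to the front and 008 to the end of the previous string.
One more step from 000000QSQ008008008 gives the answer.

00000000QSQ008008008008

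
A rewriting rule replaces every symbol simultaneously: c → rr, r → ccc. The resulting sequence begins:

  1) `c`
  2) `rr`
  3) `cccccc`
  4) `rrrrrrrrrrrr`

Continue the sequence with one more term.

cccccccccccccccccccccccccccccccccccc

Rewriting each symbol of rrrrrrrrrrrr: r→ccc, r→ccc, r→ccc, r→ccc, r→ccc, r→ccc, r→ccc, r→ccc, r→ccc, r→ccc, r→ccc, r→ccc, which concatenates to ccc ccc ccc ccc ccc ccc ccc ccc ccc ccc ccc ccc.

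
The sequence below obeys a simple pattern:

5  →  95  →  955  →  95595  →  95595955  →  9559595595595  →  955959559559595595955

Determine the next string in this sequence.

9559595595595955959559559595595595

This is a Fibonacci-style word recurrence s(k) = s(k−1)·s(k−2): e.g. 95·5 = 955.
Continuing: 955959559559595595955 · 9559595595595 gives term 8.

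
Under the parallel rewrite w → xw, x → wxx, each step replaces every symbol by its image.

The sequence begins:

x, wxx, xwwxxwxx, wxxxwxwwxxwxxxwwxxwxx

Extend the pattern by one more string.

Rewriting the 21 symbols of wxxxwxwwxxwxxxwwxxwxx one by one yields xw wxx wxx wxx xw wxx xw xw wxx wxx xw wxx wxx wxx xw xw wxx wxx xw wxx wxx; concatenated:

xwwxxwxxwxxxwwxxxwxwwxxwxxxwwxxwxxwxxxwxwwxxwxxxwwxxwxx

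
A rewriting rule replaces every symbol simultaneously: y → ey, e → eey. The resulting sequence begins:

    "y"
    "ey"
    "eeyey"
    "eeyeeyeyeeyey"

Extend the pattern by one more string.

Rewriting the 13 symbols of eeyeeyeyeeyey one by one yields eey eey ey eey eey ey eey ey eey eey ey eey ey; concatenated:

eeyeeyeyeeyeeyeyeeyeyeeyeeyeyeeyey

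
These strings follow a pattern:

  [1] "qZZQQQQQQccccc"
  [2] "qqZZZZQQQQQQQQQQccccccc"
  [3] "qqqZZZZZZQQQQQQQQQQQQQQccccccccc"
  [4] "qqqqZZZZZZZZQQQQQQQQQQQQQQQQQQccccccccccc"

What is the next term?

qqqqqZZZZZZZZZZQQQQQQQQQQQQQQQQQQQQQQccccccccccccc

Reading off run lengths: q runs 1, 2, 3, 4; Z runs 2, 4, 6, 8; Q runs 6, 10, 14, 18; c runs 5, 7, 9, 11 — each is linear in n (n = 1, 2, …).
For the next term, n = 5, so the run lengths are 5, 10, 22, 13.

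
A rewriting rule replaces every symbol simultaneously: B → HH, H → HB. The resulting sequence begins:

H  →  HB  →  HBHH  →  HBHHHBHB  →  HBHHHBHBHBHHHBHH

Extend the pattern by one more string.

Applying the rule to each of the 16 symbols of HBHHHBHBHBHHHBHH gives the pieces HB HH HB HB HB HH HB HH HB HH HB HB HB HH HB HB, which concatenate to the answer.

HBHHHBHBHBHHHBHHHBHHHBHBHBHHHBHB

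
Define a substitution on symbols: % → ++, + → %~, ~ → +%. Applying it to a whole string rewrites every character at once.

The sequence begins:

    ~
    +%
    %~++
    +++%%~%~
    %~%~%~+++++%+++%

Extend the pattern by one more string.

+++%+++%+++%%~%~%~%~%~++%~%~%~++

φ(%~%~%~+++++%+++%) expands symbol-by-symbol to ++ +% ++ +% ++ +% %~ %~ %~ %~ %~ ++ %~ %~ %~ ++; joining the 16 pieces gives the next term.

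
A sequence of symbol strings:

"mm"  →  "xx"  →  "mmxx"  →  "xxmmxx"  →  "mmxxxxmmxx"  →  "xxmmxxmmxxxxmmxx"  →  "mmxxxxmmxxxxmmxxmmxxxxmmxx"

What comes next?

xxmmxxmmxxxxmmxxmmxxxxmmxxxxmmxxmmxxxxmmxx

From term 3 onward, concatenate the second-to-last term with the last: mm·xx = mmxx, xx·mmxx = xxmmxx, …
The next term joins xxmmxxmmxxxxmmxx and mmxxxxmmxxxxmmxxmmxxxxmmxx.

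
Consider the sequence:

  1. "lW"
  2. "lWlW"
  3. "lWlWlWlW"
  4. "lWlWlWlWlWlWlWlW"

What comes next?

lWlWlWlWlWlWlWlWlWlWlWlWlWlWlWlW

Every step duplicates the string.
One more doubling of lWlWlWlWlWlWlWlW gives the answer.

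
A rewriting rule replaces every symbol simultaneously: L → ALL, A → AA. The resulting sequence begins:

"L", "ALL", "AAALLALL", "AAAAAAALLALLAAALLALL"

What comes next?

Rewriting the 20 symbols of AAAAAAALLALLAAALLALL one by one yields AA AA AA AA AA AA AA ALL ALL AA ALL ALL AA AA AA ALL ALL AA ALL ALL; concatenated:

AAAAAAAAAAAAAAALLALLAAALLALLAAAAAAALLALLAAALLALL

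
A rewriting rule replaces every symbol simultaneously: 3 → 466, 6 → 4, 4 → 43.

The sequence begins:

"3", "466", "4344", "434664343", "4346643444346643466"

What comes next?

Applying the rule to each of the 19 symbols of 4346643444346643466 gives the pieces 43 466 43 4 4 43 466 43 43 43 466 43 4 4 43 466 43 4 4, which concatenate to the answer.

434664344434664343434664344434664344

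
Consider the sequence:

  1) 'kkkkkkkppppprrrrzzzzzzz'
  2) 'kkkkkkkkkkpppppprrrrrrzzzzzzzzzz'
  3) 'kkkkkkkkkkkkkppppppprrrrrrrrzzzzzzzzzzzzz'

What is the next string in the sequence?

Each string has the form k^{3n+1} p^{n+3} r^{2n} z^{3n+1}, where the shown terms are n = 2, 3, 4.
At n = 5 the blocks have lengths 16, 8, 10, 16.

kkkkkkkkkkkkkkkkpppppppprrrrrrrrrrzzzzzzzzzzzzzzzz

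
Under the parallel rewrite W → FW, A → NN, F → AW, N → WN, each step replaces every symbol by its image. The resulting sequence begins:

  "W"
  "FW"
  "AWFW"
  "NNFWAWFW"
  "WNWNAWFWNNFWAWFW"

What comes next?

FWWNFWWNNNFWAWFWWNWNAWFWNNFWAWFW

Replace each of the 16 characters of WNWNAWFWNNFWAWFW in place — FW WN FW WN NN FW AW FW WN WN AW FW NN FW AW FW — and concatenate.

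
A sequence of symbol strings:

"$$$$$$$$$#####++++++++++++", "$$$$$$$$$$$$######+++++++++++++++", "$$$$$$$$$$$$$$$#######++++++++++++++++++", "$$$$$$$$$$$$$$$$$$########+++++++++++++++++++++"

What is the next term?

Reading off run lengths: $ runs 9, 12, 15, 18; # runs 5, 6, 7, 8; + runs 12, 15, 18, 21 — each is linear in n, where the shown terms are n = 3, 4, 5, 6.
Setting n = 7 gives 21, 9, 24 characters in each block.

$$$$$$$$$$$$$$$$$$$$$#########++++++++++++++++++++++++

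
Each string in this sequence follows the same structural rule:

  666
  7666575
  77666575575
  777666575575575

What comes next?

Every step adds 7 to the front and 575 to the end of the previous string.
So the next term is 7·777666575575575·575.

7777666575575575575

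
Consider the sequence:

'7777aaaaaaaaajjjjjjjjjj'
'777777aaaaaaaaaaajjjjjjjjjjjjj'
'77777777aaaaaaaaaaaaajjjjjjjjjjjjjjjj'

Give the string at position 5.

777777777777aaaaaaaaaaaaaaaaajjjjjjjjjjjjjjjjjjjjjj

The n-th term is 2n-2 7's then 2n+3 a's then 3n+1 j's, where the shown terms are n = 3, 4, 5.
At n = 7 the blocks have lengths 12, 17, 22.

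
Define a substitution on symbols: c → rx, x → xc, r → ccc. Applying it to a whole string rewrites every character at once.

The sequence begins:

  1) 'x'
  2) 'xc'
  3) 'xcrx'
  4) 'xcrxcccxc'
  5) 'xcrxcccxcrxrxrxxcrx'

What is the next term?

xcrxcccxcrxrxrxxcrxcccxccccxccccxcxcrxcccxc

Replace each of the 19 characters of xcrxcccxcrxrxrxxcrx in place — xc rx ccc xc rx rx rx xc rx ccc xc ccc xc ccc xc xc rx ccc xc — and concatenate.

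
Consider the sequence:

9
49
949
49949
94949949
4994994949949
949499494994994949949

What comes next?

This is a Fibonacci-style word recurrence s(k) = s(k−2)·s(k−1): e.g. 9·49 = 949.
Continuing: 4994994949949 · 949499494994994949949 gives term 8.

4994994949949949499494994994949949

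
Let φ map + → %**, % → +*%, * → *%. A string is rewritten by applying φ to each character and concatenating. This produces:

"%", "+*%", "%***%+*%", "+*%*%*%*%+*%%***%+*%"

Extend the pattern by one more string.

Replace each of the 20 characters of +*%*%*%*%+*%%***%+*% in place — %** *% +*% *% +*% *% +*% *% +*% %** *% +*% +*% *% *% *% +*% %** *% +*% — and concatenate.

%***%+*%*%+*%*%+*%*%+*%%***%+*%+*%*%*%*%+*%%***%+*%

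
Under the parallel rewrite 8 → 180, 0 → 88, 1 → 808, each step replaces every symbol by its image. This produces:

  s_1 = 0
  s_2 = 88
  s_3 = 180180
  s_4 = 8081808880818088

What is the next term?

Rewriting the 16 symbols of 8081808880818088 one by one yields 180 88 180 808 180 88 180 180 180 88 180 808 180 88 180 180; concatenated:

18088180808180881801801808818080818088180180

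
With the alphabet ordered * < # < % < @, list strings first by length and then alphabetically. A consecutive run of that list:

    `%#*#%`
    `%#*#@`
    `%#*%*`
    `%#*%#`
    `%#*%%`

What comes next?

Find the rightmost character of %#*%% below @, bump it to the next letter, and reset everything to its right to *.

%#*%@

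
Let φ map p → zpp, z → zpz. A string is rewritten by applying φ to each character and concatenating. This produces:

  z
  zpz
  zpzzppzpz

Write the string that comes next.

Expanding zpzzppzpz: z→zpz, p→zpp, z→zpz, z→zpz, p→zpp, p→zpp, z→zpz, p→zpp, z→zpz. Concatenated: zpz zpp zpz zpz zpp zpp zpz zpp zpz.

zpzzppzpzzpzzppzppzpzzppzpz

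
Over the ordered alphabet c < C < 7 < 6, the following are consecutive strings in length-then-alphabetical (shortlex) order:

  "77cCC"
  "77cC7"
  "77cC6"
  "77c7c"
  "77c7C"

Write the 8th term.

77c6c

Stepping forward 3 times from 77c7C: 77c7C → 77c77 → 77c76, then the target.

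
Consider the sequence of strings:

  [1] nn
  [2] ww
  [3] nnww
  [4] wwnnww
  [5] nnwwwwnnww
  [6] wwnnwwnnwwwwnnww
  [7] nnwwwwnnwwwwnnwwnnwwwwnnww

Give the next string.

wwnnwwnnwwwwnnwwnnwwwwnnwwwwnnwwnnwwwwnnww

This is a Fibonacci-style word recurrence s(k) = s(k−2)·s(k−1): e.g. nn·ww = nnww.
Continuing: wwnnwwnnwwwwnnww · nnwwwwnnwwwwnnwwnnwwwwnnww gives term 8.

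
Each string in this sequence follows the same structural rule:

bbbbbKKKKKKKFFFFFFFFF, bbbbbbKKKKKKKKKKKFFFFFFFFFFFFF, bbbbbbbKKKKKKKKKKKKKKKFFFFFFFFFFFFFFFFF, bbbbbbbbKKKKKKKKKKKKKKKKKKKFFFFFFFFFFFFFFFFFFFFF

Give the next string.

Reading off run lengths: b runs 5, 6, 7, 8; K runs 7, 11, 15, 19; F runs 9, 13, 17, 21 — each is linear in n, where the shown terms are n = 2, 3, 4, 5.
Setting n = 6 gives 9, 23, 25 characters in each block.

bbbbbbbbbKKKKKKKKKKKKKKKKKKKKKKKFFFFFFFFFFFFFFFFFFFFFFFFF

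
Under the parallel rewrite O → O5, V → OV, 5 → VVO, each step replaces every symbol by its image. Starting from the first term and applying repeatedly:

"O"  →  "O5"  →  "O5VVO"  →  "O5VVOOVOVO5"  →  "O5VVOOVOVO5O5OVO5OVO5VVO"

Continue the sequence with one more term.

Rewriting the 24 symbols of O5VVOOVOVO5O5OVO5OVO5VVO one by one yields O5 VVO OV OV O5 O5 OV O5 OV O5 VVO O5 VVO O5 OV O5 VVO O5 OV O5 VVO OV OV O5; concatenated:

O5VVOOVOVO5O5OVO5OVO5VVOO5VVOO5OVO5VVOO5OVO5VVOOVOVO5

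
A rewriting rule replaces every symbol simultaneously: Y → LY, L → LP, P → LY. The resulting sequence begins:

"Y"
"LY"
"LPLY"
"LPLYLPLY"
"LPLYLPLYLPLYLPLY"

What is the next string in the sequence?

LPLYLPLYLPLYLPLYLPLYLPLYLPLYLPLY

Replace each of the 16 characters of LPLYLPLYLPLYLPLY in place — LP LY LP LY LP LY LP LY LP LY LP LY LP LY LP LY — and concatenate.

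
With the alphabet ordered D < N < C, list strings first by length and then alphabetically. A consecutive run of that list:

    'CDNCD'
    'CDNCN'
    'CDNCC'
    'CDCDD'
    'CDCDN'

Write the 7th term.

Advancing 2 positions from CDCDN through CDCDN → CDCDC reaches term 7.

CDCND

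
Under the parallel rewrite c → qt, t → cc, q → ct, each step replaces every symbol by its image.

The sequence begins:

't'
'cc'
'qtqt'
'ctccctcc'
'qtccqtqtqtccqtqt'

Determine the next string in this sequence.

Rewriting the 16 symbols of qtccqtqtqtccqtqt one by one yields ct cc qt qt ct cc ct cc ct cc qt qt ct cc ct cc; concatenated:

ctccqtqtctccctccctccqtqtctccctcc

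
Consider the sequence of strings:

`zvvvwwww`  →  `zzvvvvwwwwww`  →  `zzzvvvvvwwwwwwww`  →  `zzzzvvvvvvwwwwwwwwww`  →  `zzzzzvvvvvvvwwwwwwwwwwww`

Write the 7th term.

Term n consists of n-1 z's, followed by n+1 v's, followed by 2n w's, where the shown terms are n = 2, 3, 4, 5, 6.
Setting n = 8 gives 7, 9, 16 characters in each block.

zzzzzzzvvvvvvvvvwwwwwwwwwwwwwwww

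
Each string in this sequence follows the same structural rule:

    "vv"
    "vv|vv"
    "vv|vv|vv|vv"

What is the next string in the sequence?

Each string is two copies of the previous one joined by '|'.
Doubling vv|vv|vv|vv with '|' between the halves:

vv|vv|vv|vv|vv|vv|vv|vv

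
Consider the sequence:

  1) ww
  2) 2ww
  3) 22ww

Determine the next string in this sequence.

The strings grow by a fixed prefix 2 each time.
Applying this once more to 22ww:

222ww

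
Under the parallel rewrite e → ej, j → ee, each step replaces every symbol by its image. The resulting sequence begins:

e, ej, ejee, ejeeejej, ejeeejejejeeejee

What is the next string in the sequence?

φ(ejeeejejejeeejee) expands symbol-by-symbol to ej ee ej ej ej ee ej ee ej ee ej ej ej ee ej ej; joining the 16 pieces gives the next term.

ejeeejejejeeejeeejeeejejejeeejej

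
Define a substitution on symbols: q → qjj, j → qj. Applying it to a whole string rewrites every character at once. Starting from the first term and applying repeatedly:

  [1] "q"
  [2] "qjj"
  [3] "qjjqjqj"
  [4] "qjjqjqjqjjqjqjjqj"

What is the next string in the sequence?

φ(qjjqjqjqjjqjqjjqj) expands symbol-by-symbol to qjj qj qj qjj qj qjj qj qjj qj qj qjj qj qjj qj qj qjj qj; joining the 17 pieces gives the next term.

qjjqjqjqjjqjqjjqjqjjqjqjqjjqjqjjqjqjqjjqj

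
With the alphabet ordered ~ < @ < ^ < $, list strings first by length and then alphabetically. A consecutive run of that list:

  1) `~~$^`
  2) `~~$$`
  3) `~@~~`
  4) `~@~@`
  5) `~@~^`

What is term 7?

~@@~

Continuing the enumeration 2 steps past ~@~^: ~@~^ → ~@~$ → (answer).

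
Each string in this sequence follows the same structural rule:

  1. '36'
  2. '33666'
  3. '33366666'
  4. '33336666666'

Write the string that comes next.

33333666666666

Reading off run lengths: 3 runs 1, 2, 3, 4; 6 runs 1, 3, 5, 7 — each is linear in n (n = 1, 2, …).
Setting n = 5 gives 5, 9 characters in each block.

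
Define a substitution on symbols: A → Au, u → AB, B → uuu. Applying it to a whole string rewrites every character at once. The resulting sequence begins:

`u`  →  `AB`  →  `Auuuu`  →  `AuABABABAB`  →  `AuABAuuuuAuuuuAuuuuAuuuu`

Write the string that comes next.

AuABAuuuuAuABABABABAuABABABABAuABABABABAuABABABAB

Replace each of the 24 characters of AuABAuuuuAuuuuAuuuuAuuuu in place — Au AB Au uuu Au AB AB AB AB Au AB AB AB AB Au AB AB AB AB Au AB AB AB AB — and concatenate.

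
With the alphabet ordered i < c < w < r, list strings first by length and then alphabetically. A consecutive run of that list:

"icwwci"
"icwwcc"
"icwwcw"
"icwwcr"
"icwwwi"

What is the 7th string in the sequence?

icwwww

Advancing 2 positions from icwwwi through icwwwi → icwwwc reaches term 7.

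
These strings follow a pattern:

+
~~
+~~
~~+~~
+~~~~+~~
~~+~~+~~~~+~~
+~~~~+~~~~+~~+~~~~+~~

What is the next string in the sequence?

~~+~~+~~~~+~~+~~~~+~~~~+~~+~~~~+~~

Each term (from the third on) is the two preceding terms concatenated in order: term 3 = +·~~ = +~~.
The next term joins ~~+~~+~~~~+~~ and +~~~~+~~~~+~~+~~~~+~~.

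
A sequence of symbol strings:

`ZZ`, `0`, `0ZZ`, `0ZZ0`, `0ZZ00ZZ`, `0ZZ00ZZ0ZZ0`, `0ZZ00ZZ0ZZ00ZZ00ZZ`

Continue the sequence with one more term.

0ZZ00ZZ0ZZ00ZZ00ZZ0ZZ00ZZ0ZZ0

From term 3 onward, concatenate the last term with the second-to-last: 0·ZZ = 0ZZ, 0ZZ·0 = 0ZZ0, …
Continuing: 0ZZ00ZZ0ZZ00ZZ00ZZ · 0ZZ00ZZ0ZZ0 gives term 8.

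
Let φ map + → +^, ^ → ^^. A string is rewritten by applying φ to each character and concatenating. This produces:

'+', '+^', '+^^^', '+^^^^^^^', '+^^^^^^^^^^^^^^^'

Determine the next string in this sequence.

+^^^^^^^^^^^^^^^^^^^^^^^^^^^^^^^

Applying the rule to each of the 16 symbols of +^^^^^^^^^^^^^^^ gives the pieces +^ ^^ ^^ ^^ ^^ ^^ ^^ ^^ ^^ ^^ ^^ ^^ ^^ ^^ ^^ ^^, which concatenate to the answer.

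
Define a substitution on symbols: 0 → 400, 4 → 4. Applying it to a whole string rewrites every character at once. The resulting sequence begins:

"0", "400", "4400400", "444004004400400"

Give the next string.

Rewriting the 15 symbols of 444004004400400 one by one yields 4 4 4 400 400 4 400 400 4 4 400 400 4 400 400; concatenated:

4444004004400400444004004400400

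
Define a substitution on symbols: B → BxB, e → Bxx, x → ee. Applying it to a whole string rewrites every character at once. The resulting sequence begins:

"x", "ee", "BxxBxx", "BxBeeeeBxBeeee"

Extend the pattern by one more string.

Rewriting the 14 symbols of BxBeeeeBxBeeee one by one yields BxB ee BxB Bxx Bxx Bxx Bxx BxB ee BxB Bxx Bxx Bxx Bxx; concatenated:

BxBeeBxBBxxBxxBxxBxxBxBeeBxBBxxBxxBxxBxx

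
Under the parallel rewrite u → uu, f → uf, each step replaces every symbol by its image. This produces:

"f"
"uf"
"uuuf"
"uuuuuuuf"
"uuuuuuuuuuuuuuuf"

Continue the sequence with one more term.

Rewriting the 16 symbols of uuuuuuuuuuuuuuuf one by one yields uu uu uu uu uu uu uu uu uu uu uu uu uu uu uu uf; concatenated:

uuuuuuuuuuuuuuuuuuuuuuuuuuuuuuuf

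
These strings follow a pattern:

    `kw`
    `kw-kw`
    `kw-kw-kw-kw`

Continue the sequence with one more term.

Each string is two copies of the previous one joined by '-'.
Doubling kw-kw-kw-kw with '-' between the halves:

kw-kw-kw-kw-kw-kw-kw-kw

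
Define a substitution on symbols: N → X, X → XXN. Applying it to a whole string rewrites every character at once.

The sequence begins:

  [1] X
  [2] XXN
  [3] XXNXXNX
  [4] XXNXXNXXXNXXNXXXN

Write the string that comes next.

φ(XXNXXNXXXNXXNXXXN) expands symbol-by-symbol to XXN XXN X XXN XXN X XXN XXN XXN X XXN XXN X XXN XXN XXN X; joining the 17 pieces gives the next term.

XXNXXNXXXNXXNXXXNXXNXXNXXXNXXNXXXNXXNXXNX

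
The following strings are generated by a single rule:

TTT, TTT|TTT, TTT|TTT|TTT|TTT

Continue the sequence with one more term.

s(k+1) = s(k)·|·s(k) — each term doubles the last with '|' between the halves.
So the next term is two copies of TTT|TTT|TTT|TTT with '|' between the halves.

TTT|TTT|TTT|TTT|TTT|TTT|TTT|TTT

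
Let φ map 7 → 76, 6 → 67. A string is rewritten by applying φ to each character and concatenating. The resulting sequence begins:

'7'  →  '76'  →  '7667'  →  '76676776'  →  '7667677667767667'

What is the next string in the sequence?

Replace each of the 16 characters of 7667677667767667 in place — 76 67 67 76 67 76 76 67 67 76 76 67 76 67 67 76 — and concatenate.

76676776677676676776766776676776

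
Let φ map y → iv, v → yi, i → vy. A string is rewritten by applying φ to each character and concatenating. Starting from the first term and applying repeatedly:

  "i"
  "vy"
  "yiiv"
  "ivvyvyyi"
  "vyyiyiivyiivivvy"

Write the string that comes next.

Rewriting the 16 symbols of vyyiyiivyiivivvy one by one yields yi iv iv vy iv vy vy yi iv vy vy yi vy yi yi iv; concatenated:

yiivivvyivvyvyyiivvyvyyivyyiyiiv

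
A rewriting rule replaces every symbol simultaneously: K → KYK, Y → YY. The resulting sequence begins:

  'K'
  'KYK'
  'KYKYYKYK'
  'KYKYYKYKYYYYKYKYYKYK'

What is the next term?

φ(KYKYYKYKYYYYKYKYYKYK) expands symbol-by-symbol to KYK YY KYK YY YY KYK YY KYK YY YY YY YY KYK YY KYK YY YY KYK YY KYK; joining the 20 pieces gives the next term.

KYKYYKYKYYYYKYKYYKYKYYYYYYYYKYKYYKYKYYYYKYKYYKYK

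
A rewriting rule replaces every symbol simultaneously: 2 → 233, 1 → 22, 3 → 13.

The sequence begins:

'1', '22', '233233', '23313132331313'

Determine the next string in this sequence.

233131322132213233131322132213

Applying the rule to each of the 14 symbols of 23313132331313 gives the pieces 233 13 13 22 13 22 13 233 13 13 22 13 22 13, which concatenate to the answer.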